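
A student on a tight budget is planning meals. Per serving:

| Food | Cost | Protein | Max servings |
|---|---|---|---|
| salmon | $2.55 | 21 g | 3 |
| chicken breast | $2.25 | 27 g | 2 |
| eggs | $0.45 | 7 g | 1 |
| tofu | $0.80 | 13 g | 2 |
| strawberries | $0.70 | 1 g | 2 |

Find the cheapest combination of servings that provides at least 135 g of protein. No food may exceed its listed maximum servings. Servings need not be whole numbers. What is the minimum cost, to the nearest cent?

$12.38

Cost per g of protein: tofu $0.0615, eggs $0.0643, chicken breast $0.0833, salmon $0.1214, strawberries $0.7000.
Take 2 servings of tofu: +26.0 g protein for $1.60 (total $1.60, still need 109.0 g).
Take 1 serving of eggs: +7.0 g protein for $0.45 (total $2.05, still need 102.0 g).
Take 2 servings of chicken breast: +54.0 g protein for $4.50 (total $6.55, still need 48.0 g).
Take 2.286 servings of salmon: +48.0 g protein for $5.83 (total $12.38, still need 0.0 g).
Filling from the cheapest source first is optimal under one linear minimum: $12.38.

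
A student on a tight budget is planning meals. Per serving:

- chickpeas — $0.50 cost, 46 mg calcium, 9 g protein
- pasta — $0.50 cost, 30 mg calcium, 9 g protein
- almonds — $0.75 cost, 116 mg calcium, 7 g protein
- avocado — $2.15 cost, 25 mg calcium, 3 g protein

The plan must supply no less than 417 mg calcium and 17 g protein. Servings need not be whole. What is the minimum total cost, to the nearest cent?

At the optimum either one food covers both requirements or two foods hit both targets exactly; no other combination can be cheaper.
chickpeas only: max(417/46, 17/9) = 9.065 servings → $4.53.
pasta only: max(417/30, 17/9) = 13.9 servings → $6.95.
almonds only: max(417/116, 17/7) = 3.595 servings → $2.70.
avocado only: max(417/25, 17/3) = 16.68 servings → $35.86.
chickpeas + pasta: the both-tight solution has a negative serving — not a feasible corner.
chickpeas + almonds: intersection lies outside the first quadrant.
chickpeas + avocado with both targets exact would need a negative amount; discard.
pasta + almonds with both targets exact would need a negative amount; discard.
pasta + avocado: the both-tight solution has a negative serving — not a feasible corner.
almonds + avocado with both targets exact would need a negative amount; discard.
Cheapest feasible corner: $2.70.

$2.70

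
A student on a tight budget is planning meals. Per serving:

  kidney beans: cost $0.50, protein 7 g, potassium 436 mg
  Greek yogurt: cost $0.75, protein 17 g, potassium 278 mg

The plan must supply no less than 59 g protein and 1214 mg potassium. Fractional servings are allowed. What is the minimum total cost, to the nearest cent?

This is a tiny linear program; its minimum lies at a vertex of the feasible set. List the vertices and price them.
kidney beans only: max(59/7, 1214/436) = 8.429 servings → $4.21.
Greek yogurt only: max(59/17, 1214/278) = 4.367 servings → $3.28.
kidney beans + Greek yogurt with both tight: 0.775 servings and 3.151 servings → $2.75.
Cheapest feasible corner: $2.75.

$2.75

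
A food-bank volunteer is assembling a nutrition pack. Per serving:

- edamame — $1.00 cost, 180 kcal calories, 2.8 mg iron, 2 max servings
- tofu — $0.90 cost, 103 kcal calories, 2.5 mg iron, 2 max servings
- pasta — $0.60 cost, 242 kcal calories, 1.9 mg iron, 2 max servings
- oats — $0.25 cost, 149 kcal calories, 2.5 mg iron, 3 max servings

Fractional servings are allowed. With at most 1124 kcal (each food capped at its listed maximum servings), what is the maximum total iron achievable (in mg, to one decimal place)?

19.0 mg

Iron per kcal: tofu 0.02427, oats 0.01678, edamame 0.01556, pasta 0.007851.
Take 2 servings of tofu: uses 206 kcal, +5.0 mg iron (running total 5.0 mg).
Take 3 servings of oats: uses 447 kcal, +7.5 mg iron (running total 12.5 mg).
Take 2 servings of edamame: uses 360 kcal, +5.6 mg iron (running total 18.1 mg).
Take 0.4587 servings of pasta: uses 111 kcal, +0.9 mg iron (running total 19.0 mg).
Filling greedily by iron-per-kcal is optimal for one linear limit, giving 19.0 mg.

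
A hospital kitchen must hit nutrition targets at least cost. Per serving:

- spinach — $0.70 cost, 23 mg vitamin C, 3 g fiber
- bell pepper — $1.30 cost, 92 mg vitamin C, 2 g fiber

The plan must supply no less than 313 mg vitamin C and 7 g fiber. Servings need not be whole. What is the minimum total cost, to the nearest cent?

$4.45

Minimising a linear cost over {vitamin C ≥ 313, fiber ≥ 7, servings ≥ 0} — the optimum is at a vertex, using one or two foods.
spinach only: max(313/23, 7/3) = 13.61 servings → $9.53.
bell pepper only: max(313/92, 7/2) = 3.5 servings → $4.55.
spinach + bell pepper with both tight: 0.07826 servings and 3.383 servings → $4.45.
Cheapest feasible corner: $4.45.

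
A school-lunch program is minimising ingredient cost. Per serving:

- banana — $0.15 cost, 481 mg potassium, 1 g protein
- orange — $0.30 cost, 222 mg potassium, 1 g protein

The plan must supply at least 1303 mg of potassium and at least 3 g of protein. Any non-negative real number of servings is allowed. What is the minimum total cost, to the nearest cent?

For a min-cost LP with two ≥-constraints, a basic feasible solution has at most two positive variables.
banana only: max(1303/481, 3/1) = 3 servings → $0.45.
orange only: max(1303/222, 3/1) = 5.869 servings → $1.76.
banana + orange with both tight: 2.459 servings and 0.5405 servings → $0.53.
Cheapest feasible corner: $0.45.

$0.45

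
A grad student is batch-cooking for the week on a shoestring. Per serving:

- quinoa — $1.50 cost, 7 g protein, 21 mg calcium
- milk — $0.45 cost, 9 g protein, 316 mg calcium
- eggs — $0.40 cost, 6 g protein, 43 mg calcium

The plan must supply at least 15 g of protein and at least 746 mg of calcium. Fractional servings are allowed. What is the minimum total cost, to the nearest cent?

$1.06

quinoa only: max(15/7, 746/21) = 35.52 servings → $53.29.
milk only: max(15/9, 746/316) = 2.361 servings → $1.06.
eggs only: max(15/6, 746/43) = 17.35 servings → $6.94.
quinoa + milk: intersection lies outside the first quadrant.
quinoa + eggs: the both-tight solution has a negative serving — not a feasible corner.
milk + eggs: the both-tight solution has a negative serving — not a feasible corner.
The minimum over all feasible corners is $1.06.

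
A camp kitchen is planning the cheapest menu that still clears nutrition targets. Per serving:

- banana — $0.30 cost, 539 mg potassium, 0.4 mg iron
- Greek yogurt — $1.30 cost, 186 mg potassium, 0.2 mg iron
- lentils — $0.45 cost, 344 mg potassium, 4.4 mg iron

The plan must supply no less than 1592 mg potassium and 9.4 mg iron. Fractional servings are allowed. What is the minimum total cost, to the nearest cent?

With two linear requirements the optimum uses one or two foods; enumerate the corners.
banana only: max(1592/539, 9.4/0.4) = 23.5 servings → $7.05.
Greek yogurt only: max(1592/186, 9.4/0.2) = 47 servings → $61.10.
lentils only: max(1592/344, 9.4/4.4) = 4.628 servings → $2.08.
banana + Greek yogurt: the both-tight solution has a negative serving — not a feasible corner.
banana + lentils with both tight: 1.688 servings and 1.983 servings → $1.40.
Greek yogurt + lentils with both tight: 5.031 servings and 1.908 servings → $7.40.
So the least-cost plan costs $1.40.

$1.40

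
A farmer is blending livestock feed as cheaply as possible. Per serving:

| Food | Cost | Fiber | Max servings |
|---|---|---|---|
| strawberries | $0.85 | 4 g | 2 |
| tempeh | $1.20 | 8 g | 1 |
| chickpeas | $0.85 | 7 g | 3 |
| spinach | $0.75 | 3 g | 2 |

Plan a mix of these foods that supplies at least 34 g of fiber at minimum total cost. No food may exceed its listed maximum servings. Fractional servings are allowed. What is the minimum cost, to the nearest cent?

Cost per g of fiber: chickpeas $0.1214, tempeh $0.1500, strawberries $0.2125, spinach $0.2500.
Take 3 servings of chickpeas: +21.0 g fiber for $2.55 (total $2.55, still need 13.0 g).
Take 1 serving of tempeh: +8.0 g fiber for $1.20 (total $3.75, still need 5.0 g).
Take 1.25 servings of strawberries: +5.0 g fiber for $1.06 (total $4.81, still need 0.0 g).
Filling from the cheapest source first is optimal under one linear minimum: $4.81.

$4.81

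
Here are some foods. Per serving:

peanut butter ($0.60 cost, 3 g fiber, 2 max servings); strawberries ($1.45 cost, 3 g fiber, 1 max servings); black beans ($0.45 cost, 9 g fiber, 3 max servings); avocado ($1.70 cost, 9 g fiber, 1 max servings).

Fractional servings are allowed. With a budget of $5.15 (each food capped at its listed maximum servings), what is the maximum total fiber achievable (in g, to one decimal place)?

Fiber per dollar: black beans 20, avocado 5.294, peanut butter 5, strawberries 2.069.
Take 3 servings of black beans: spends $1.35, +27.0 g fiber (running total 27.0 g).
Take 1 serving of avocado: spends $1.70, +9.0 g fiber (running total 36.0 g).
Take 2 servings of peanut butter: spends $1.20, +6.0 g fiber (running total 42.0 g).
Take 0.6207 servings of strawberries: spends $0.90, +1.9 g fiber (running total 43.9 g).
Filling greedily by fiber-per-dollar is optimal for one linear limit, giving 43.9 g.

43.9 g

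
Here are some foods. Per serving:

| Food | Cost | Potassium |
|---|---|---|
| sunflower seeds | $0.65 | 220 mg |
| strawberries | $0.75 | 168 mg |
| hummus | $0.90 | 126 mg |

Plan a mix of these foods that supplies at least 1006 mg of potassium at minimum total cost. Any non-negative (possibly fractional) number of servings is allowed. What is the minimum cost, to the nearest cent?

$2.97

Cost per mg of potassium: sunflower seeds $0.0030, strawberries $0.0045, hummus $0.0071.
With no serving limits, use only sunflower seeds: 1006 mg / 220 mg = 4.573 servings × $0.65 = $2.97.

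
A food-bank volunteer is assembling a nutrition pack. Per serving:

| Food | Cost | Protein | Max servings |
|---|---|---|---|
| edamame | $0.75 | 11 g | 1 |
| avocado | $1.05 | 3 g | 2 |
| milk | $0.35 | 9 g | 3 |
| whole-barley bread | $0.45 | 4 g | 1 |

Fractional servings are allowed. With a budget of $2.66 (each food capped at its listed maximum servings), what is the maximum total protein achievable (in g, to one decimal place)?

Protein per dollar: milk 25.71, edamame 14.67, whole-barley bread 8.889, avocado 2.857.
Take 3 servings of milk: spends $1.05, +27.0 g protein (running total 27.0 g).
Take 1 serving of edamame: spends $0.75, +11.0 g protein (running total 38.0 g).
Take 1 serving of whole-barley bread: spends $0.45, +4.0 g protein (running total 42.0 g).
Take 0.3905 servings of avocado: spends $0.41, +1.2 g protein (running total 43.2 g).
Greedy by best ratio exhausts the cost allowance optimally: 43.2 g.

43.2 g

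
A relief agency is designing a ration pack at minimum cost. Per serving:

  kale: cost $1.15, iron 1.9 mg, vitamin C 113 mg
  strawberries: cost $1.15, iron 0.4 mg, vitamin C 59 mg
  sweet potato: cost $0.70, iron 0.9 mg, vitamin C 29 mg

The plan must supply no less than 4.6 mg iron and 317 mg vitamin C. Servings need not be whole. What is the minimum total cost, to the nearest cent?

With two linear requirements the optimum uses one or two foods; enumerate the corners.
kale only: max(4.6/1.9, 317/113) = 2.805 servings → $3.23.
strawberries only: max(4.6/0.4, 317/59) = 11.5 servings → $13.22.
sweet potato only: max(4.6/0.9, 317/29) = 10.93 servings → $7.65.
kale + strawberries with both tight: 2.161 servings and 1.233 servings → $3.90.
kale + sweet potato: intersection lies outside the first quadrant.
strawberries + sweet potato with both tight: 3.66 servings and 3.484 servings → $6.65.
So the least-cost plan costs $3.23.

$3.23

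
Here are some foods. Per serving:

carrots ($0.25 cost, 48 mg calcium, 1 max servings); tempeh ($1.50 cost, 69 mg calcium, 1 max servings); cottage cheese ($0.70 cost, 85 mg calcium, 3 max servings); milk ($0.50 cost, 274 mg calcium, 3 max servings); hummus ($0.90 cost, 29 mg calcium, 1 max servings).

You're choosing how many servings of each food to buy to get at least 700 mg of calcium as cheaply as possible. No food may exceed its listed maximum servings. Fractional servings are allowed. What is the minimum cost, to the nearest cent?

Cost per mg of calcium: milk $0.0018, carrots $0.0052, cottage cheese $0.0082, tempeh $0.0217, hummus $0.0310.
Take 2.555 servings of milk: +700.0 mg calcium for $1.28 (total $1.28, still need 0.0 mg).
Filling from the cheapest source first is optimal under one linear minimum: $1.28.

$1.28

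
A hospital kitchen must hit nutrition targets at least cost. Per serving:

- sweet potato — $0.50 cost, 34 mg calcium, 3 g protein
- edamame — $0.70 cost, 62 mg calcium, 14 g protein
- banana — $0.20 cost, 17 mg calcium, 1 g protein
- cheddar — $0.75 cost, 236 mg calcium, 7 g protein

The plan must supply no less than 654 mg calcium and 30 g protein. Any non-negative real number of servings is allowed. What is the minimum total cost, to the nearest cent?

Check every corner: each single food scaled to meet both minima, and each pair solved so both constraints bind.
sweet potato only: max(654/34, 30/3) = 19.24 servings → $9.62.
edamame only: max(654/62, 30/14) = 10.55 servings → $7.38.
banana only: max(654/17, 30/1) = 38.47 servings → $7.69.
cheddar only: max(654/236, 30/7) = 4.286 servings → $3.21.
sweet potato + edamame with both targets exact would need a negative amount; discard.
sweet potato + banana with both targets exact would need a negative amount; discard.
sweet potato + cheddar with both tight: 5.323 servings and 2.004 servings → $4.16.
edamame + banana with both targets exact would need a negative amount; discard.
edamame + cheddar with both tight: 0.8718 servings and 2.542 servings → $2.52.
banana + cheddar with both tight: 21.38 servings and 1.231 servings → $5.20.
So the least-cost plan costs $2.52.

$2.52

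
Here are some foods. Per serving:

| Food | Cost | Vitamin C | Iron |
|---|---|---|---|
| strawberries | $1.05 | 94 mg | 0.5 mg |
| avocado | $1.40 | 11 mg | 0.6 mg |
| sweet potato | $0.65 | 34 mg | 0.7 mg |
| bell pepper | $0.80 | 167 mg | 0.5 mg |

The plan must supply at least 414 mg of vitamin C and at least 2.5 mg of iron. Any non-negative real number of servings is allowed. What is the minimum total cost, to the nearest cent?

$3.01

strawberries only: max(414/94, 2.5/0.5) = 5 servings → $5.25.
avocado only: max(414/11, 2.5/0.6) = 37.64 servings → $52.69.
sweet potato only: max(414/34, 2.5/0.7) = 12.18 servings → $7.91.
bell pepper only: max(414/167, 2.5/0.5) = 5 servings → $4.00.
strawberries + avocado with both tight: 4.34 servings and 0.5501 servings → $5.33.
strawberries + sweet potato with both tight: 4.197 servings and 0.5738 servings → $4.78.
strawberries + bell pepper with both targets exact would need a negative amount; discard.
avocado + sweet potato: intersection lies outside the first quadrant.
avocado + bell pepper with both tight: 2.223 servings and 2.333 servings → $4.98.
sweet potato + bell pepper with both tight: 2.107 servings and 2.05 servings → $3.01.
The minimum over all feasible corners is $3.01.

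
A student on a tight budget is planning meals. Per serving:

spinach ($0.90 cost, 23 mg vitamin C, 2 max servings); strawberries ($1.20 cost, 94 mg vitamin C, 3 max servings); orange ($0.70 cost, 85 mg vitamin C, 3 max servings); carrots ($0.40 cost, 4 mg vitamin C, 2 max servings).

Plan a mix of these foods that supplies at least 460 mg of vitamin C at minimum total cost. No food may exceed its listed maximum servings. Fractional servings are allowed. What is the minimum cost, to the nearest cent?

Cost per mg of vitamin C: orange $0.0082, strawberries $0.0128, spinach $0.0391, carrots $0.1000.
Take 3 servings of orange: +255.0 mg vitamin C for $2.10 (total $2.10, still need 205.0 mg).
Take 2.181 servings of strawberries: +205.0 mg vitamin C for $2.62 (total $4.72, still need 0.0 mg).
Filling from the cheapest source first is optimal under one linear minimum: $4.72.

$4.72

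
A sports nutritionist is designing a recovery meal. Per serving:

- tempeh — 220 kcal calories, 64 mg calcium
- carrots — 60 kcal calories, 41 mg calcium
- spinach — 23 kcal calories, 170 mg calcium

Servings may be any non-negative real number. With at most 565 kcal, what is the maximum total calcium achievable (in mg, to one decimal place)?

4176.1 mg

Calcium per kcal: spinach 7.391, carrots 0.6833, tempeh 0.2909.
With no serving limits, spend the whole calories allowance on spinach: 565 kcal / 23 kcal × 170 mg = 4176.1 mg.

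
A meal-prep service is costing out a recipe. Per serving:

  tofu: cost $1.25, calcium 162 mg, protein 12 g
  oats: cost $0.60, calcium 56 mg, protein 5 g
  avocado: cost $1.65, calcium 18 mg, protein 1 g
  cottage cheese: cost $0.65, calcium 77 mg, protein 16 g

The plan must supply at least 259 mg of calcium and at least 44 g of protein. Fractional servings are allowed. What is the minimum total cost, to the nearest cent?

$2.13

A basic optimal solution has at most two foods positive. Try each food alone and each pair with both targets met exactly.
tofu only: max(259/162, 44/12) = 3.667 servings → $4.58.
oats only: max(259/56, 44/5) = 8.8 servings → $5.28.
avocado only: max(259/18, 44/1) = 44 servings → $72.60.
cottage cheese only: max(259/77, 44/16) = 3.364 servings → $2.19.
tofu + oats: intersection lies outside the first quadrant.
tofu + avocado with both targets exact would need a negative amount; discard.
tofu + cottage cheese with both tight: 0.4532 servings and 2.41 servings → $2.13.
oats + avocado: intersection lies outside the first quadrant.
oats + cottage cheese with both tight: 1.479 servings and 2.288 servings → $2.37.
avocado + cottage cheese with both tight: 3.583 servings and 2.526 servings → $7.55.
So the least-cost plan costs $2.13.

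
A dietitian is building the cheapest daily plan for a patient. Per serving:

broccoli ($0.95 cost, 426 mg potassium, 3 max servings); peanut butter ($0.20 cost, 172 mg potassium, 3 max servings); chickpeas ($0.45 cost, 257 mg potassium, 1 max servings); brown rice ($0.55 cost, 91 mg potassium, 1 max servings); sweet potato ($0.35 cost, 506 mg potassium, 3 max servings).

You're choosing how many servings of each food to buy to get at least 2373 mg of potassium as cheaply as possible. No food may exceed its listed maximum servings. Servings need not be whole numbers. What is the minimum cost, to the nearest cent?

Cost per mg of potassium: sweet potato $0.0007, peanut butter $0.0012, chickpeas $0.0018, broccoli $0.0022, brown rice $0.0060.
Take 3 servings of sweet potato: +1518.0 mg potassium for $1.05 (total $1.05, still need 855.0 mg).
Take 3 servings of peanut butter: +516.0 mg potassium for $0.60 (total $1.65, still need 339.0 mg).
Take 1 serving of chickpeas: +257.0 mg potassium for $0.45 (total $2.10, still need 82.0 mg).
Take 0.1925 servings of broccoli: +82.0 mg potassium for $0.18 (total $2.28, still need 0.0 mg).
Filling from the cheapest source first is optimal under one linear minimum: $2.28.

$2.28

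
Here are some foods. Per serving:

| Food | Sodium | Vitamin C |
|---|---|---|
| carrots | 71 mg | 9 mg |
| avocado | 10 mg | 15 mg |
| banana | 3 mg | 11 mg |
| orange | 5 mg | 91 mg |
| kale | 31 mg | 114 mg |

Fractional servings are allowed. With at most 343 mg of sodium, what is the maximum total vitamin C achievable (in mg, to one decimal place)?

6242.6 mg

Vitamin C per mg sodium: orange 18.2, kale 3.677, banana 3.667, avocado 1.5, carrots 0.1268.
With no serving limits, spend the whole sodium allowance on orange: 343 mg / 5 mg × 91 mg = 6242.6 mg.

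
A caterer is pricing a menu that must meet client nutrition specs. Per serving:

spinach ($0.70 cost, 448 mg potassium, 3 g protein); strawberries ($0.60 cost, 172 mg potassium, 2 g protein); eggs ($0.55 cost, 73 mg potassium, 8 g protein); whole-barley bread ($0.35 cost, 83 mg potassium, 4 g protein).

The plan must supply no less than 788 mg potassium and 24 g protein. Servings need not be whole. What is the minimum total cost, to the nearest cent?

$2.32

spinach only: max(788/448, 24/3) = 8 servings → $5.60.
strawberries only: max(788/172, 24/2) = 12 servings → $7.20.
eggs only: max(788/73, 24/8) = 10.79 servings → $5.94.
whole-barley bread only: max(788/83, 24/4) = 9.494 servings → $3.32.
spinach + strawberries with both targets exact would need a negative amount; discard.
spinach + eggs with both tight: 1.353 servings and 2.493 servings → $2.32.
spinach + whole-barley bread with both tight: 0.7518 servings and 5.436 servings → $2.43.
strawberries + eggs with both tight: 3.701 servings and 2.075 servings → $3.36.
strawberries + whole-barley bread with both tight: 2.222 servings and 4.889 servings → $3.04.
eggs + whole-barley bread: the both-tight solution has a negative serving — not a feasible corner.
Cheapest feasible corner: $2.32.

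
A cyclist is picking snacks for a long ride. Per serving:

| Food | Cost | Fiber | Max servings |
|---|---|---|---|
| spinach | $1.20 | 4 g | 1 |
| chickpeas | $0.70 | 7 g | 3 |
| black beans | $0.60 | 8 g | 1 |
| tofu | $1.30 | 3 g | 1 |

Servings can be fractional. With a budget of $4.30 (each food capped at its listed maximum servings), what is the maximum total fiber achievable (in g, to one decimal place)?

33.9 g

Fiber per dollar: black beans 13.33, chickpeas 10, spinach 3.333, tofu 2.308.
Take 1 serving of black beans: spends $0.60, +8.0 g fiber (running total 8.0 g).
Take 3 servings of chickpeas: spends $2.10, +21.0 g fiber (running total 29.0 g).
Take 1 serving of spinach: spends $1.20, +4.0 g fiber (running total 33.0 g).
Take 0.3077 servings of tofu: spends $0.40, +0.9 g fiber (running total 33.9 g).
Greedy by best ratio exhausts the cost allowance optimally: 33.9 g.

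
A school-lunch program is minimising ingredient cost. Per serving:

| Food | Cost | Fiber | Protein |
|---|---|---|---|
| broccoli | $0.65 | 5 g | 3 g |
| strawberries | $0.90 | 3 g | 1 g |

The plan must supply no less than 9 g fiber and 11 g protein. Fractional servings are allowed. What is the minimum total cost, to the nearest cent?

$2.38

A basic optimal solution has at most two foods positive. Try each food alone and each pair with both targets met exactly.
broccoli only: max(9/5, 11/3) = 3.667 servings → $2.38.
strawberries only: max(9/3, 11/1) = 11 servings → $9.90.
broccoli + strawberries with both targets exact would need a negative amount; discard.
Cheapest feasible corner: $2.38.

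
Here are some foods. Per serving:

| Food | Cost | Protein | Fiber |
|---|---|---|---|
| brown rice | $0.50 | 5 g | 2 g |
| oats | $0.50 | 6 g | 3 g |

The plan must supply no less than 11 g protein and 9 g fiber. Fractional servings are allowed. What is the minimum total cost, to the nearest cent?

Compare the cost at each extreme point of the feasible region.
brown rice only: max(11/5, 9/2) = 4.5 servings → $2.25.
oats only: max(11/6, 9/3) = 3 servings → $1.50.
brown rice + oats: the both-tight solution has a negative serving — not a feasible corner.
The minimum over all feasible corners is $1.50.

$1.50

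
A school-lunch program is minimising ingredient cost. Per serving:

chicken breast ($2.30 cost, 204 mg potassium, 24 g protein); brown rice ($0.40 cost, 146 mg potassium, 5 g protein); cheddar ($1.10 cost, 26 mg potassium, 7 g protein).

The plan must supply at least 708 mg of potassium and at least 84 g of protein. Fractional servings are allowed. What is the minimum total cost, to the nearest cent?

$6.72

For a min-cost LP with two ≥-constraints, a basic feasible solution has at most two positive variables.
chicken breast only: max(708/204, 84/24) = 3.5 servings → $8.05.
brown rice only: max(708/146, 84/5) = 16.8 servings → $6.72.
cheddar only: max(708/26, 84/7) = 27.23 servings → $29.95.
chicken breast + brown rice: intersection lies outside the first quadrant.
chicken breast + cheddar with both tight: 3.448 servings and 0.1791 servings → $8.13.
brown rice + cheddar with both tight: 3.108 servings and 9.78 servings → $12.00.
So the least-cost plan costs $6.72.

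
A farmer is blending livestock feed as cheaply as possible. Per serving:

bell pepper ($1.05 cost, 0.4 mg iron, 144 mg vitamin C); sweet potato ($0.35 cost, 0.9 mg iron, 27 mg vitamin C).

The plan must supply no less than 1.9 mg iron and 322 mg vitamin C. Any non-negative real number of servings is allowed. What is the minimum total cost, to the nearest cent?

$2.53

An LP optimum is at a vertex; with two nutrient constraints at most two foods are used. Check each candidate.
bell pepper only: max(1.9/0.4, 322/144) = 4.75 servings → $4.99.
sweet potato only: max(1.9/0.9, 322/27) = 11.93 servings → $4.17.
bell pepper + sweet potato with both tight: 2.008 servings and 1.219 servings → $2.53.
The minimum over all feasible corners is $2.53.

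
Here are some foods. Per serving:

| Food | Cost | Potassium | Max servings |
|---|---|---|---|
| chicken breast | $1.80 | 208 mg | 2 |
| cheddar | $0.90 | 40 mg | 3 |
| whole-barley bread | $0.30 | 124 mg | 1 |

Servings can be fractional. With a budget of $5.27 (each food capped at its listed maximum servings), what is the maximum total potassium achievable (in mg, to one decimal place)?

Potassium per dollar: whole-barley bread 413.3, chicken breast 115.6, cheddar 44.44.
Take 1 serving of whole-barley bread: spends $0.30, +124.0 mg potassium (running total 124.0 mg).
Take 2 servings of chicken breast: spends $3.60, +416.0 mg potassium (running total 540.0 mg).
Take 1.522 servings of cheddar: spends $1.37, +60.9 mg potassium (running total 600.9 mg).
Greedy by best ratio exhausts the cost allowance optimally: 600.9 mg.

600.9 mg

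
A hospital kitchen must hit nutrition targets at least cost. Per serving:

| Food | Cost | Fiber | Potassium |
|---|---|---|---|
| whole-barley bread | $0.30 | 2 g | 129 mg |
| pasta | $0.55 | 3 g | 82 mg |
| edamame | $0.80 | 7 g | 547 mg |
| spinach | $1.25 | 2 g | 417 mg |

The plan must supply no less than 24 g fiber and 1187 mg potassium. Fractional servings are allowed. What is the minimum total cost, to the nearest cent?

$2.74

With two linear requirements the optimum uses one or two foods; enumerate the corners.
whole-barley bread only: max(24/2, 1187/129) = 12 servings → $3.60.
pasta only: max(24/3, 1187/82) = 14.48 servings → $7.96.
edamame only: max(24/7, 1187/547) = 3.429 servings → $2.74.
spinach only: max(24/2, 1187/417) = 12 servings → $15.00.
whole-barley bread + pasta with both tight: 7.143 servings and 3.238 servings → $3.92.
whole-barley bread + edamame: the both-tight solution has a negative serving — not a feasible corner.
whole-barley bread + spinach with both targets exact would need a negative amount; discard.
pasta + edamame with both tight: 4.516 servings and 1.493 servings → $3.68.
pasta + spinach with both tight: 7.023 servings and 1.466 servings → $5.69.
edamame + spinach with both targets exact would need a negative amount; discard.
So the least-cost plan costs $2.74.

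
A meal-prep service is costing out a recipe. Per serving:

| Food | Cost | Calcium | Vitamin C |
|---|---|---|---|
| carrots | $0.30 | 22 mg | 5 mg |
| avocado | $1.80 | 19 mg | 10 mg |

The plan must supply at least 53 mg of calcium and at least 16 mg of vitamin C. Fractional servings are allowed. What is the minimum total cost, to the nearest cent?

$0.96

A basic optimal solution has at most two foods positive. Try each food alone and each pair with both targets met exactly.
carrots only: max(53/22, 16/5) = 3.2 servings → $0.96.
avocado only: max(53/19, 16/10) = 2.789 servings → $5.02.
carrots + avocado with both tight: 1.808 servings and 0.696 servings → $1.80.
The minimum over all feasible corners is $0.96.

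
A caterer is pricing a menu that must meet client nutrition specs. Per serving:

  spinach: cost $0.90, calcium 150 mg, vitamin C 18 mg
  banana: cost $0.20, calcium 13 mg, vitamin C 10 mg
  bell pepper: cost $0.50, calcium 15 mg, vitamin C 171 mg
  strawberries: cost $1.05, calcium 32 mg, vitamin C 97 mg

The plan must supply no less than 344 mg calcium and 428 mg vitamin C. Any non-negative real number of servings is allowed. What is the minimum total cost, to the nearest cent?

With two linear requirements the optimum uses one or two foods; enumerate the corners.
spinach only: max(344/150, 428/18) = 23.78 servings → $21.40.
banana only: max(344/13, 428/10) = 42.8 servings → $8.56.
bell pepper only: max(344/15, 428/171) = 22.93 servings → $11.47.
strawberries only: max(344/32, 428/97) = 10.75 servings → $11.29.
spinach + banana with both targets exact would need a negative amount; discard.
spinach + bell pepper with both tight: 2.065 servings and 2.286 servings → $3.00.
spinach + strawberries with both tight: 1.408 servings and 4.151 servings → $5.63.
banana + bell pepper with both tight: 25.28 servings and 1.025 servings → $5.57.
banana + strawberries with both tight: 20.91 servings and 2.257 servings → $6.55.
bell pepper + strawberries: the both-tight solution has a negative serving — not a feasible corner.
The minimum over all feasible corners is $3.00.

$3.00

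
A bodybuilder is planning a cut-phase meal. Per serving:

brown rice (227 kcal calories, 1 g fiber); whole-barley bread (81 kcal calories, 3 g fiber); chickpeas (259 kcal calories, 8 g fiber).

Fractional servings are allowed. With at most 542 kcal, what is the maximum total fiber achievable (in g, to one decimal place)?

20.1 g

Fiber per kcal: whole-barley bread 0.03704, chickpeas 0.03089, brown rice 0.004405.
With no serving limits, spend the whole calories allowance on whole-barley bread: 542 kcal / 81 kcal × 3 g = 20.1 g.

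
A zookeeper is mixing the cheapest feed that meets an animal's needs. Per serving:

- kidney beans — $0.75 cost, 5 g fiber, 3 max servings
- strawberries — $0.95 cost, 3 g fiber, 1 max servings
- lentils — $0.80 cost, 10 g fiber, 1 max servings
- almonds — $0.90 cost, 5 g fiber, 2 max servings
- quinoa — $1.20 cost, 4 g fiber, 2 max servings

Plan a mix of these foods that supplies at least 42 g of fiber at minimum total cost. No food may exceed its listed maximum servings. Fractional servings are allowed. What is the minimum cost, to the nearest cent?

Cost per g of fiber: lentils $0.0800, kidney beans $0.1500, almonds $0.1800, quinoa $0.3000, strawberries $0.3167.
Take 1 serving of lentils: +10.0 g fiber for $0.80 (total $0.80, still need 32.0 g).
Take 3 servings of kidney beans: +15.0 g fiber for $2.25 (total $3.05, still need 17.0 g).
Take 2 servings of almonds: +10.0 g fiber for $1.80 (total $4.85, still need 7.0 g).
Take 1.75 servings of quinoa: +7.0 g fiber for $2.10 (total $6.95, still need 0.0 g).
Filling from the cheapest source first is optimal under one linear minimum: $6.95.

$6.95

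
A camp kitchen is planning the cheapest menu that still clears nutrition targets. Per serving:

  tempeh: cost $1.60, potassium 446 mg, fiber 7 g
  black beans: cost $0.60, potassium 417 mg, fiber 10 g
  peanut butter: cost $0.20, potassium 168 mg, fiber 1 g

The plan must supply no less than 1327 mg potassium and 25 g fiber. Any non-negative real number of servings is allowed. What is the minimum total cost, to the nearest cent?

$1.82

Check every corner: each single food scaled to meet both minima, and each pair solved so both constraints bind.
tempeh only: max(1327/446, 25/7) = 3.571 servings → $5.71.
black beans only: max(1327/417, 25/10) = 3.182 servings → $1.91.
peanut butter only: max(1327/168, 25/1) = 25 servings → $5.00.
tempeh + black beans with both tight: 1.846 servings and 1.208 servings → $3.68.
tempeh + peanut butter: intersection lies outside the first quadrant.
black beans + peanut butter with both tight: 2.275 servings and 2.253 servings → $1.82.
Cheapest feasible corner: $1.82.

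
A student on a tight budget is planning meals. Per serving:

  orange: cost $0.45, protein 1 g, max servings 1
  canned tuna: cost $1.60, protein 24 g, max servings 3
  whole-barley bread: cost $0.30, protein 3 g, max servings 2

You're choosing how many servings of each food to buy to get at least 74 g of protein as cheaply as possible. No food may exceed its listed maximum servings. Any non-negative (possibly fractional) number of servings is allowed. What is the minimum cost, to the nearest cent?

Cost per g of protein: canned tuna $0.0667, whole-barley bread $0.1000, orange $0.4500.
Take 3 servings of canned tuna: +72.0 g protein for $4.80 (total $4.80, still need 2.0 g).
Take 0.6667 servings of whole-barley bread: +2.0 g protein for $0.20 (total $5.00, still need 0.0 g).
Greedy by cheapest-per-g is optimal for a single linear constraint, so the minimum cost is $5.00.

$5.00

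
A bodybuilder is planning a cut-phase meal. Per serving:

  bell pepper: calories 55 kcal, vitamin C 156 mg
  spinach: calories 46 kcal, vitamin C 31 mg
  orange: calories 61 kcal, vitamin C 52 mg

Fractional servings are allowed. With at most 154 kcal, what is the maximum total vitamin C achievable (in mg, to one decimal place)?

Vitamin C per kcal: bell pepper 2.836, orange 0.8525, spinach 0.6739.
With no serving limits, spend the whole calories allowance on bell pepper: 154 kcal / 55 kcal × 156 mg = 436.8 mg.

436.8 mg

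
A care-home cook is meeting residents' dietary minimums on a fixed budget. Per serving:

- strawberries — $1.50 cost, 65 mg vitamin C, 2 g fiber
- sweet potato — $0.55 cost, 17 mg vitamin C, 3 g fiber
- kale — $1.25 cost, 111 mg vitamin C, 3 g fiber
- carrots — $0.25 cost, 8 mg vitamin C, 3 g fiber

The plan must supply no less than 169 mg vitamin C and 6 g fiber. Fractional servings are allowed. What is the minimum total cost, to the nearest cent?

strawberries only: max(169/65, 6/2) = 3 servings → $4.50.
sweet potato only: max(169/17, 6/3) = 9.941 servings → $5.47.
kale only: max(169/111, 6/3) = 2 servings → $2.50.
carrots only: max(169/8, 6/3) = 21.12 servings → $5.28.
strawberries + sweet potato with both tight: 2.516 servings and 0.323 servings → $3.95.
strawberries + kale: intersection lies outside the first quadrant.
strawberries + carrots with both tight: 2.564 servings and 0.2905 servings → $3.92.
sweet potato + kale with both tight: 0.5638 servings and 1.436 servings → $2.11.
sweet potato + carrots: intersection lies outside the first quadrant.
kale + carrots with both tight: 1.485 servings and 0.5146 servings → $1.99.
Cheapest feasible corner: $1.99.

$1.99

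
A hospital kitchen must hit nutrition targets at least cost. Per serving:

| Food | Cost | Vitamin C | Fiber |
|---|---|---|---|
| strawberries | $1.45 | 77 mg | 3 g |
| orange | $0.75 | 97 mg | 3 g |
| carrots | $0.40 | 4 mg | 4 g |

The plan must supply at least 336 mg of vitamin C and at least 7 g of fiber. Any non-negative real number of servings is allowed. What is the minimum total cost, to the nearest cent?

For a min-cost LP with two ≥-constraints, a basic feasible solution has at most two positive variables.
strawberries only: max(336/77, 7/3) = 4.364 servings → $6.33.
orange only: max(336/97, 7/3) = 3.464 servings → $2.60.
carrots only: max(336/4, 7/4) = 84 servings → $33.60.
strawberries + orange with both targets exact would need a negative amount; discard.
strawberries + carrots: intersection lies outside the first quadrant.
orange + carrots: the both-tight solution has a negative serving — not a feasible corner.
Cheapest feasible corner: $2.60.

$2.60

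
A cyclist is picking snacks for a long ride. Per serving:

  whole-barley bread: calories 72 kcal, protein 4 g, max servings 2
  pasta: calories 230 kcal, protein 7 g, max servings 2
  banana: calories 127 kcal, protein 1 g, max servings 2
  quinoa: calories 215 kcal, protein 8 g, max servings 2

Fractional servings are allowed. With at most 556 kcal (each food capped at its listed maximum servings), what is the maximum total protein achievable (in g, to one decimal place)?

Protein per kcal: whole-barley bread 0.05556, quinoa 0.03721, pasta 0.03043, banana 0.007874.
Take 2 servings of whole-barley bread: uses 144 kcal, +8.0 g protein (running total 8.0 g).
Take 1.916 servings of quinoa: uses 412 kcal, +15.3 g protein (running total 23.3 g).
Greedy by best ratio exhausts the calories allowance optimally: 23.3 g.

23.3 g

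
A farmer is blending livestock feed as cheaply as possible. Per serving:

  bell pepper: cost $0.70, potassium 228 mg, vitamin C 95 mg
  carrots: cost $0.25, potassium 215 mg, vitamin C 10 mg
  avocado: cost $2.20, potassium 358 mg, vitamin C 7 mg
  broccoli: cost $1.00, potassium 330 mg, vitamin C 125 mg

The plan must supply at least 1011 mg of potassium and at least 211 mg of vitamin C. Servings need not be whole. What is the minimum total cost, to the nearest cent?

$2.02

The cheapest plan sits at a corner of the feasible region — with two constraints it uses at most two foods.
bell pepper only: max(1011/228, 211/95) = 4.434 servings → $3.10.
carrots only: max(1011/215, 211/10) = 21.1 servings → $5.28.
avocado only: max(1011/358, 211/7) = 30.14 servings → $66.31.
broccoli only: max(1011/330, 211/125) = 3.064 servings → $3.06.
bell pepper + carrots with both tight: 1.943 servings and 2.642 servings → $2.02.
bell pepper + avocado with both tight: 2.112 servings and 1.479 servings → $4.73.
bell pepper + broccoli: intersection lies outside the first quadrant.
carrots + avocado with both targets exact would need a negative amount; discard.
carrots + broccoli with both tight: 2.407 servings and 1.495 servings → $2.10.
avocado + broccoli with both tight: 1.337 servings and 1.613 servings → $4.55.
The minimum over all feasible corners is $2.02.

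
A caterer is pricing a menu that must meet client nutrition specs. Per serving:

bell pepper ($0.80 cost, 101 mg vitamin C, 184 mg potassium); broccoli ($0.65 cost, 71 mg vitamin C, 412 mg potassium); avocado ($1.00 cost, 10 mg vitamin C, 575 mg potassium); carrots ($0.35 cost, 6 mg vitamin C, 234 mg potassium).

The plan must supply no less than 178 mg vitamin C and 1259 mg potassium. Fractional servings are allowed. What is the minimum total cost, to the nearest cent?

$1.96

Two binding constraints pin down two serving amounts, so the optimal mix uses at most two foods. The candidates are each food alone (scaled to the tighter of vitamin C/potassium) and each pair with both constraints tight.
bell pepper only: max(178/101, 1259/184) = 6.842 servings → $5.47.
broccoli only: max(178/71, 1259/412) = 3.056 servings → $1.99.
avocado only: max(178/10, 1259/575) = 17.8 servings → $17.80.
carrots only: max(178/6, 1259/234) = 29.67 servings → $10.38.
bell pepper + broccoli with both targets exact would need a negative amount; discard.
bell pepper + avocado with both tight: 1.596 servings and 1.679 servings → $2.96.
bell pepper + carrots with both tight: 1.513 servings and 4.19 servings → $2.68.
broccoli + avocado with both tight: 2.445 servings and 0.4374 servings → $2.03.
broccoli + carrots with both tight: 2.411 servings and 1.135 servings → $1.96.
avocado + carrots with both targets exact would need a negative amount; discard.
The minimum over all feasible corners is $1.96.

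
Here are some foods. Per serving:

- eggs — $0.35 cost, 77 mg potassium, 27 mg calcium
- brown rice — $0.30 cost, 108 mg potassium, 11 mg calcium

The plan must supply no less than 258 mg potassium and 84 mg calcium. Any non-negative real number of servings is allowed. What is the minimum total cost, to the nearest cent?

Compare the cost at each extreme point of the feasible region.
eggs only: max(258/77, 84/27) = 3.351 servings → $1.17.
brown rice only: max(258/108, 84/11) = 7.636 servings → $2.29.
eggs + brown rice with both tight: 3.013 servings and 0.2407 servings → $1.13.
So the least-cost plan costs $1.13.

$1.13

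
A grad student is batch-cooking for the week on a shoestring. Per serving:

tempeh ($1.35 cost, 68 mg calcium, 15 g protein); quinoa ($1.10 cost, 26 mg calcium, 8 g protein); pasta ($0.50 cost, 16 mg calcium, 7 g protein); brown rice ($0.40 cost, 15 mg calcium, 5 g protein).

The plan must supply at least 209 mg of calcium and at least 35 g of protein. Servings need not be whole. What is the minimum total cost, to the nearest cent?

Minimising a linear cost over {calcium ≥ 209, protein ≥ 35, servings ≥ 0} — the optimum is at a vertex, using one or two foods.
tempeh only: max(209/68, 35/15) = 3.074 servings → $4.15.
quinoa only: max(209/26, 35/8) = 8.038 servings → $8.84.
pasta only: max(209/16, 35/7) = 13.06 servings → $6.53.
brown rice only: max(209/15, 35/5) = 13.93 servings → $5.57.
tempeh + quinoa: intersection lies outside the first quadrant.
tempeh + pasta: intersection lies outside the first quadrant.
tempeh + brown rice: intersection lies outside the first quadrant.
quinoa + pasta: intersection lies outside the first quadrant.
quinoa + brown rice: intersection lies outside the first quadrant.
pasta + brown rice: the both-tight solution has a negative serving — not a feasible corner.
So the least-cost plan costs $4.15.

$4.15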